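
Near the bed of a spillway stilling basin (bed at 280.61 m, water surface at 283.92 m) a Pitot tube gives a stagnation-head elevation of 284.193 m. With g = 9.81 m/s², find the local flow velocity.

v ≈ 2.31 m/s

Near the bed, under hydrostatic conditions, the piezometric head (z + ψ) equals the free-surface elevation, 283.92 m.
Velocity head = total − piezometric = 284.193 − 283.92 = 0.273 m.
v = √(2g·h_v) = √(2 × 9.81 × 0.273) = 2.31 m/s.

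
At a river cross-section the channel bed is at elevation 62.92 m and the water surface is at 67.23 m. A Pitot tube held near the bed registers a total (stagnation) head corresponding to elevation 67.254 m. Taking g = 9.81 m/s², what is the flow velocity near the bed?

Near the bed, under hydrostatic conditions, the piezometric head (z + ψ) equals the free-surface elevation, 67.23 m.
Velocity head = total − piezometric = 67.254 − 67.23 = 0.024 m.
v = √(2g·h_v) = √(2 × 9.81 × 0.024) = 0.686 m/s.

v ≈ 0.686 m/s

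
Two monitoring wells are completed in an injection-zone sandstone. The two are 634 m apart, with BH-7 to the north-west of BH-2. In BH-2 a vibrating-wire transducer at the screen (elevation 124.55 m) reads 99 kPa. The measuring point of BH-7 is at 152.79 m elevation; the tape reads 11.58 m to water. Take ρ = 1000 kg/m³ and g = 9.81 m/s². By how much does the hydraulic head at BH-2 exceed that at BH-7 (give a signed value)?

Δh ≈ -6.57 m

Pressure head at BH-2: ψ = P/(ρg) = 99×1000 / (1000 × 9.81) = 10.09 m.
Total head at BH-2: h = z + ψ = 124.55 + 10.09 = 134.64 m.
Total head at BH-7: h = 152.79 − 11.58 = 141.21 m.
Head difference: h(BH-2) − h(BH-7) = 134.64 − 141.21 = -6.57 m.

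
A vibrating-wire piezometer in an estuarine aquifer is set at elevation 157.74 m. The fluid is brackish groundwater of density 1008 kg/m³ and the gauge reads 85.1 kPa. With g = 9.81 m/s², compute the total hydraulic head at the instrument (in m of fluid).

ψ = P/(ρg) = 85.1×1000 / (1008 × 9.81) = 8.61 m.
h = z + ψ = 157.74 + 8.61 = 166.35 m.

h ≈ 166.35 m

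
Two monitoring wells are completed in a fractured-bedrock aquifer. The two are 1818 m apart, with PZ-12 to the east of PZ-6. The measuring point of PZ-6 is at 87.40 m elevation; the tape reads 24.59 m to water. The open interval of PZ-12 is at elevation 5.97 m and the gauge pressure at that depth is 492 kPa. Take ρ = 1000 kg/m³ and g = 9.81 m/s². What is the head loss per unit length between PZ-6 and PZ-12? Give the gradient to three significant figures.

Total head at PZ-6: h = 87.40 − 24.59 = 62.81 m.
Pressure head at PZ-12: ψ = P/(ρg) = 492×1000 / (1000 × 9.81) = 50.15 m.
Total head at PZ-12: h = z + ψ = 5.97 + 50.15 = 56.12 m.
Head difference: h(PZ-6) − h(PZ-12) = 62.81 − 56.12 = 6.69 m.
Hydraulic gradient: i = |Δh| / L = 6.69 / 1818 = 0.00368.

i ≈ 0.00368 m/m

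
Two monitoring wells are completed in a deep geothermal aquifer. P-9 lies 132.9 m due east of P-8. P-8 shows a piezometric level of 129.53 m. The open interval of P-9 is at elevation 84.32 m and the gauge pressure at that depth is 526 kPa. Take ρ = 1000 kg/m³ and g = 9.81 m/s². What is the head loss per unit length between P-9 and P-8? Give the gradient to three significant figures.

Total head at P-8: h = 129.53 m (water level in the piezometer is the total head).
Pressure head at P-9: ψ = P/(ρg) = 526×1000 / (1000 × 9.81) = 53.62 m.
Total head at P-9: h = z + ψ = 84.32 + 53.62 = 137.94 m.
Head difference: h(P-8) − h(P-9) = 129.53 − 137.94 = -8.41 m.
Hydraulic gradient: i = |Δh| / L = 8.41 / 132.9 = 0.0633.

i ≈ 0.0633 m/m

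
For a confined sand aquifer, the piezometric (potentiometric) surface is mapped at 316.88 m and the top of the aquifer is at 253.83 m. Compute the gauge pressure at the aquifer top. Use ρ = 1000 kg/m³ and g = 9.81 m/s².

P ≈ 619 kPa

Pressure head at the aquifer top: ψ = h − z = 316.88 − 253.83 = 63.05 m.
P = ρgψ = 1000 × 9.81 × 63.05 = 618520 Pa ≈ 619 kPa.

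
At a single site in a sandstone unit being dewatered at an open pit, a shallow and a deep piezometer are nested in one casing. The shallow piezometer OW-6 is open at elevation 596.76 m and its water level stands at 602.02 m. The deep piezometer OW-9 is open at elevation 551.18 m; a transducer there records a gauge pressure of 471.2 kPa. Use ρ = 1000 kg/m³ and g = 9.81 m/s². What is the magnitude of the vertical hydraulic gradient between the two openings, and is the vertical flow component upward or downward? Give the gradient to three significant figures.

|i_v| ≈ 0.0616; vertical flow is downward

Total head at OW-6: h = 602.02 m (water level in the standpipe).
Pressure head at OW-9: ψ = P/(ρg) = 471.2×1000 / (1000 × 9.81) = 48.03 m.
Total head at OW-9: h = z + ψ = 551.18 + 48.03 = 599.21 m.
Δh = h(OW-6) − h(OW-9) = 602.02 − 599.21 = 2.81 m.
Vertical separation Δz = 596.76 − 551.18 = 45.58 m.
|i_v| = |Δh| / Δz = 2.81 / 45.58 = 0.0616.
Head is higher in the shallow piezometer, so vertical flow is downward (recharge condition).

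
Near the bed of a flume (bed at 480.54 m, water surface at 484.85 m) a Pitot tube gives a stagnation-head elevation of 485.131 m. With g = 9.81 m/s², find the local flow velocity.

v ≈ 2.35 m/s

Near the bed, under hydrostatic conditions, the piezometric head (z + ψ) equals the free-surface elevation, 484.85 m.
Velocity head = total − piezometric = 485.131 − 484.85 = 0.281 m.
v = √(2g·h_v) = √(2 × 9.81 × 0.281) = 2.35 m/s.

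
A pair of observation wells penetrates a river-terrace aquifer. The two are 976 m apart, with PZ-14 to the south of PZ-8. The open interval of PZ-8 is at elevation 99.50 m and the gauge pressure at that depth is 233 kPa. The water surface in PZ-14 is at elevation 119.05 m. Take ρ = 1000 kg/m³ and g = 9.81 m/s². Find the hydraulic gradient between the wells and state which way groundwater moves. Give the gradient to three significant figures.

Pressure head at PZ-8: ψ = P/(ρg) = 233×1000 / (1000 × 9.81) = 23.75 m.
Total head at PZ-8: h = z + ψ = 99.50 + 23.75 = 123.25 m.
Total head at PZ-14: h = 119.05 m (water level in the piezometer is the total head).
Head difference: h(PZ-8) − h(PZ-14) = 123.25 − 119.05 = 4.20 m.
Hydraulic gradient: i = |Δh| / L = 4.20 / 976 = 0.00430.
Flow is from higher to lower head: from PZ-8 toward PZ-14, i.e. toward the south.

i ≈ 0.00430; groundwater flows toward the south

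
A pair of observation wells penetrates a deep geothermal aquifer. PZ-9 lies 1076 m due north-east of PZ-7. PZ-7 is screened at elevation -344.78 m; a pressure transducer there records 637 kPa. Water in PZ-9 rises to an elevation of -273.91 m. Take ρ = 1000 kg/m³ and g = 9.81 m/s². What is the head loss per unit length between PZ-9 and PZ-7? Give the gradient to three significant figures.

i ≈ 0.00552 m/m

Pressure head at PZ-7: ψ = P/(ρg) = 637×1000 / (1000 × 9.81) = 64.93 m.
Total head at PZ-7: h = z + ψ = -344.78 + 64.93 = -279.85 m.
Total head at PZ-9: h = -273.91 m (water level in the piezometer is the total head).
Head difference: h(PZ-7) − h(PZ-9) = -279.85 − (-273.91) = -5.94 m.
Hydraulic gradient: i = |Δh| / L = 5.94 / 1076 = 0.00552.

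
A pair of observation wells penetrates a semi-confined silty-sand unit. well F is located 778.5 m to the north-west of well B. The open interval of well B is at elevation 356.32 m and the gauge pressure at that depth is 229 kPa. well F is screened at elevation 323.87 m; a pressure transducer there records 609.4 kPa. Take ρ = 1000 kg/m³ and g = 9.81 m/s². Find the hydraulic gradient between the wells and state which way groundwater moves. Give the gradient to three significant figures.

i ≈ 0.00813; groundwater flows toward the south-east

Pressure head at well B: ψ = P/(ρg) = 229×1000 / (1000 × 9.81) = 23.34 m.
Total head at well B: h = z + ψ = 356.32 + 23.34 = 379.66 m.
Pressure head at well F: ψ = P/(ρg) = 609.4×1000 / (1000 × 9.81) = 62.12 m.
Total head at well F: h = z + ψ = 323.87 + 62.12 = 385.99 m.
Head difference: h(well B) − h(well F) = 379.66 − 385.99 = -6.33 m.
Hydraulic gradient: i = |Δh| / L = 6.33 / 778.5 = 0.00813.
Flow is from higher to lower head: from well F toward well B, i.e. toward the south-east.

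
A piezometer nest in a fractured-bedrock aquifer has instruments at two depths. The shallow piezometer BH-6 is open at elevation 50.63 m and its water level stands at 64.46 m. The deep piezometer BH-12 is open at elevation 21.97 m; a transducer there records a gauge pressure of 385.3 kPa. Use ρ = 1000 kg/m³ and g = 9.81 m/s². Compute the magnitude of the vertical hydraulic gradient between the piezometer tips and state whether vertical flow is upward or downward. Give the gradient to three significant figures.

Total head at BH-6: h = 64.46 m (water level in the standpipe).
Pressure head at BH-12: ψ = P/(ρg) = 385.3×1000 / (1000 × 9.81) = 39.28 m.
Total head at BH-12: h = z + ψ = 21.97 + 39.28 = 61.25 m.
Δh = h(BH-6) − h(BH-12) = 64.46 − 61.25 = 3.21 m.
Vertical separation Δz = 50.63 − 21.97 = 28.66 m.
|i_v| = |Δh| / Δz = 3.21 / 28.66 = 0.112.
Head is higher in the shallow piezometer, so vertical flow is downward (recharge condition).

|i_v| ≈ 0.112; vertical flow is downward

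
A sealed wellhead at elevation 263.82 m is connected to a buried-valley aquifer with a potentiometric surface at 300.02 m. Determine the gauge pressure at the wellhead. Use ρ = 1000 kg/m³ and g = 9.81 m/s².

Head above the cap: Δh = 300.02 − 263.82 = 36.20 m.
P = ρgΔh = 1000 × 9.81 × 36.20 = 355122 Pa ≈ 355 kPa.

P ≈ 355 kPa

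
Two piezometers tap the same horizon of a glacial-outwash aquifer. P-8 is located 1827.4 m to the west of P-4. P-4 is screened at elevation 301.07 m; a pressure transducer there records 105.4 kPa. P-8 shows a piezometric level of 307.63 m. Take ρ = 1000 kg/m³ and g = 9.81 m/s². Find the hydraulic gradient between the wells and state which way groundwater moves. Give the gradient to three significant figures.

Pressure head at P-4: ψ = P/(ρg) = 105.4×1000 / (1000 × 9.81) = 10.74 m.
Total head at P-4: h = z + ψ = 301.07 + 10.74 = 311.81 m.
Total head at P-8: h = 307.63 m (water level in the piezometer is the total head).
Head difference: h(P-4) − h(P-8) = 311.81 − 307.63 = 4.18 m.
Hydraulic gradient: i = |Δh| / L = 4.18 / 1827.4 = 0.00229.
Flow is from higher to lower head: from P-4 toward P-8, i.e. toward the west.

i ≈ 0.00229; groundwater flows toward the west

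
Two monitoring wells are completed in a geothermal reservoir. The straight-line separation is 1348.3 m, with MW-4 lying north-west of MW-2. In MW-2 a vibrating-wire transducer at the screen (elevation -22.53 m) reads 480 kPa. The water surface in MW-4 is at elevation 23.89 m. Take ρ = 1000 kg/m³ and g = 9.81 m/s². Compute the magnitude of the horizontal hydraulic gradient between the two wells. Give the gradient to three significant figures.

Pressure head at MW-2: ψ = P/(ρg) = 480×1000 / (1000 × 9.81) = 48.93 m.
Total head at MW-2: h = z + ψ = -22.53 + 48.93 = 26.40 m.
Total head at MW-4: h = 23.89 m (water level in the piezometer is the total head).
Head difference: h(MW-2) − h(MW-4) = 26.40 − 23.89 = 2.51 m.
Hydraulic gradient: i = |Δh| / L = 2.51 / 1348.3 = 0.00186.

i ≈ 0.00186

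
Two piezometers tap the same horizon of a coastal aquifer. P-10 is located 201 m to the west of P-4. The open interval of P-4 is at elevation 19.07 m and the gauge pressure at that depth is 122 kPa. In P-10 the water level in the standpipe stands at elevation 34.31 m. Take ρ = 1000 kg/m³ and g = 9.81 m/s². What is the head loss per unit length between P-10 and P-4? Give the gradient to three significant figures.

i ≈ 0.0139 m/m

Pressure head at P-4: ψ = P/(ρg) = 122×1000 / (1000 × 9.81) = 12.44 m.
Total head at P-4: h = z + ψ = 19.07 + 12.44 = 31.51 m.
Total head at P-10: h = 34.31 m (water level in the piezometer is the total head).
Head difference: h(P-4) − h(P-10) = 31.51 − 34.31 = -2.80 m.
Hydraulic gradient: i = |Δh| / L = 2.80 / 201 = 0.0139.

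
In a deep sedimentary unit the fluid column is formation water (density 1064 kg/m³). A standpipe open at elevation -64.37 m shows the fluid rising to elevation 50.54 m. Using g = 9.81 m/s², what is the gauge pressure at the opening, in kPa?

P ≈ 1200 kPa

Pressure head ψ = h − z = 50.54 − (-64.37) = 114.91 m.
P = ρgψ = 1064 × 9.81 × 114.91 = 1199412 Pa ≈ 1200 kPa.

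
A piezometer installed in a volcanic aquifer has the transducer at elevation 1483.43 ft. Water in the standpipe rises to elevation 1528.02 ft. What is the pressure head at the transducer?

ψ ≈ 44.59 ft

Total head h = 1528.02 ft (the water-surface elevation in the piezometer).
Pressure head ψ = h − z = 1528.02 − 1483.43 = 44.59 ft.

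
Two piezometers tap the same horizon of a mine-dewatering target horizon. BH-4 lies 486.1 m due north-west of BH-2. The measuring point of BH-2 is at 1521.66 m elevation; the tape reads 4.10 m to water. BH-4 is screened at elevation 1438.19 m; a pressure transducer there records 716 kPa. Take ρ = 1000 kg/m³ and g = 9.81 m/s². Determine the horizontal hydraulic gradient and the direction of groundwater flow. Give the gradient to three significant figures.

Total head at BH-2: h = 1521.66 − 4.10 = 1517.56 m.
Pressure head at BH-4: ψ = P/(ρg) = 716×1000 / (1000 × 9.81) = 72.99 m.
Total head at BH-4: h = z + ψ = 1438.19 + 72.99 = 1511.18 m.
Head difference: h(BH-2) − h(BH-4) = 1517.56 − 1511.18 = 6.38 m.
Hydraulic gradient: i = |Δh| / L = 6.38 / 486.1 = 0.0131.
Flow is from higher to lower head: from BH-2 toward BH-4, i.e. toward the north-west.

i ≈ 0.0131; groundwater flows toward the north-west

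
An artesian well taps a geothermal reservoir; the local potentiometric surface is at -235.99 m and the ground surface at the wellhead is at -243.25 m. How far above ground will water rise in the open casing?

Water rises to the potentiometric surface, so the rise above ground = -235.99 − (-243.25) = 7.26 m.

≈ 7.26 m above ground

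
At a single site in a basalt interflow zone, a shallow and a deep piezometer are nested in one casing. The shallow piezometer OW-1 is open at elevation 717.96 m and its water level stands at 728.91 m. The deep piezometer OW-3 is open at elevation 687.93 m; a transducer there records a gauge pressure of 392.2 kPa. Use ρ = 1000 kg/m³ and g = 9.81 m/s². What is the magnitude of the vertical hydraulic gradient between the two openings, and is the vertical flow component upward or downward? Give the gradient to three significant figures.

|i_v| ≈ 0.0333; vertical flow is downward

Total head at OW-1: h = 728.91 m (water level in the standpipe).
Pressure head at OW-3: ψ = P/(ρg) = 392.2×1000 / (1000 × 9.81) = 39.98 m.
Total head at OW-3: h = z + ψ = 687.93 + 39.98 = 727.91 m.
Δh = h(OW-1) − h(OW-3) = 728.91 − 727.91 = 1.00 m.
Vertical separation Δz = 717.96 − 687.93 = 30.03 m.
|i_v| = |Δh| / Δz = 1.00 / 30.03 = 0.0333.
Head is higher in the shallow piezometer, so vertical flow is downward (recharge condition).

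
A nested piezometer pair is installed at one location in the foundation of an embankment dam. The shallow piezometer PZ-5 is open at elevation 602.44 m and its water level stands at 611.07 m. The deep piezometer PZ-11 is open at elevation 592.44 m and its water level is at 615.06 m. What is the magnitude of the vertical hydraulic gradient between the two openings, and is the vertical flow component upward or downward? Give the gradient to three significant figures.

|i_v| ≈ 0.399; vertical flow is upward

Total head at PZ-5: h = 611.07 m (water level in the standpipe).
Total head at PZ-11: h = 615.06 m.
Δh = h(PZ-5) − h(PZ-11) = 611.07 − 615.06 = -3.99 m.
Vertical separation Δz = 602.44 − 592.44 = 10.00 m.
|i_v| = |Δh| / Δz = 3.99 / 10.00 = 0.399.
Head is higher in the deep piezometer, so vertical flow is upward (discharge condition).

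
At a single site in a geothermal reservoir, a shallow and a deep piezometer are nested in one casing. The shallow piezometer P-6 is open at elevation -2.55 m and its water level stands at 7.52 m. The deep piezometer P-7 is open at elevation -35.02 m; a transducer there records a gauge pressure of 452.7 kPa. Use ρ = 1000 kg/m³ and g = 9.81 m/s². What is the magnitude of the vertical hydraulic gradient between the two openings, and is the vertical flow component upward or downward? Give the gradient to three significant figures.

|i_v| ≈ 0.111; vertical flow is upward

Total head at P-6: h = 7.52 m (water level in the standpipe).
Pressure head at P-7: ψ = P/(ρg) = 452.7×1000 / (1000 × 9.81) = 46.15 m.
Total head at P-7: h = z + ψ = -35.02 + 46.15 = 11.13 m.
Δh = h(P-6) − h(P-7) = 7.52 − 11.13 = -3.61 m.
Vertical separation Δz = -2.55 − (-35.02) = 32.47 m.
|i_v| = |Δh| / Δz = 3.61 / 32.47 = 0.111.
Head is higher in the deep piezometer, so vertical flow is upward (discharge condition).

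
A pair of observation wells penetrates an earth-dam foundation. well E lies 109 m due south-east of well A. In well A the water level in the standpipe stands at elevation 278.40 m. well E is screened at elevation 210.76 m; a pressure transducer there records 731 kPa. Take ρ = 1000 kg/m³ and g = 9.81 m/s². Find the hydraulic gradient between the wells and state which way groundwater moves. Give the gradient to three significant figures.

i ≈ 0.0631; groundwater flows toward the north-west

Total head at well A: h = 278.40 m (water level in the piezometer is the total head).
Pressure head at well E: ψ = P/(ρg) = 731×1000 / (1000 × 9.81) = 74.52 m.
Total head at well E: h = z + ψ = 210.76 + 74.52 = 285.28 m.
Head difference: h(well A) − h(well E) = 278.40 − 285.28 = -6.88 m.
Hydraulic gradient: i = |Δh| / L = 6.88 / 109 = 0.0631.
Flow is from higher to lower head: from well E toward well A, i.e. toward the north-west.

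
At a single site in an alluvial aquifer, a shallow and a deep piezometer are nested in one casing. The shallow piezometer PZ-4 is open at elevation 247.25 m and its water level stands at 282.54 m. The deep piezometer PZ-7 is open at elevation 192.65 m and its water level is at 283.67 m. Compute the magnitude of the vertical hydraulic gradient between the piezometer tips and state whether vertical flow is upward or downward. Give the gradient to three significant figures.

|i_v| ≈ 0.0207; vertical flow is upward

Total head at PZ-4: h = 282.54 m (water level in the standpipe).
Total head at PZ-7: h = 283.67 m.
Δh = h(PZ-4) − h(PZ-7) = 282.54 − 283.67 = -1.13 m.
Vertical separation Δz = 247.25 − 192.65 = 54.60 m.
|i_v| = |Δh| / Δz = 1.13 / 54.60 = 0.0207.
Head is higher in the deep piezometer, so vertical flow is upward (discharge condition).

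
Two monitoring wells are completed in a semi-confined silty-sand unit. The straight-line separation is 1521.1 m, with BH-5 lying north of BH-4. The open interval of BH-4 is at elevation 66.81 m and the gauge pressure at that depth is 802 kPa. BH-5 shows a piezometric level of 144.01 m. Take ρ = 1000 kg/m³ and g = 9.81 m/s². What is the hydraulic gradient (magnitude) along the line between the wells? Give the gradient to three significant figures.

i ≈ 0.00299

Pressure head at BH-4: ψ = P/(ρg) = 802×1000 / (1000 × 9.81) = 81.75 m.
Total head at BH-4: h = z + ψ = 66.81 + 81.75 = 148.56 m.
Total head at BH-5: h = 144.01 m (water level in the piezometer is the total head).
Head difference: h(BH-4) − h(BH-5) = 148.56 − 144.01 = 4.55 m.
Hydraulic gradient: i = |Δh| / L = 4.55 / 1521.1 = 0.00299.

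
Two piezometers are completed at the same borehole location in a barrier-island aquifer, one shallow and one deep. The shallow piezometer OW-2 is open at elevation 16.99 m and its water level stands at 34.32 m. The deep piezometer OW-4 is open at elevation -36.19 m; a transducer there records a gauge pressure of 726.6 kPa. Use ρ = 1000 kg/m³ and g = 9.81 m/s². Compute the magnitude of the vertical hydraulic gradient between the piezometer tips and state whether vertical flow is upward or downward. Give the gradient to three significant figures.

|i_v| ≈ 0.0669; vertical flow is upward

Total head at OW-2: h = 34.32 m (water level in the standpipe).
Pressure head at OW-4: ψ = P/(ρg) = 726.6×1000 / (1000 × 9.81) = 74.07 m.
Total head at OW-4: h = z + ψ = -36.19 + 74.07 = 37.88 m.
Δh = h(OW-2) − h(OW-4) = 34.32 − 37.88 = -3.56 m.
Vertical separation Δz = 16.99 − (-36.19) = 53.18 m.
|i_v| = |Δh| / Δz = 3.56 / 53.18 = 0.0669.
Head is higher in the deep piezometer, so vertical flow is upward (discharge condition).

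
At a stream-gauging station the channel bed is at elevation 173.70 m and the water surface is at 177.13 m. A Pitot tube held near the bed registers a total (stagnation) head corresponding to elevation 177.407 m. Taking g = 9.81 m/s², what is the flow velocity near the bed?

Near the bed, under hydrostatic conditions, the piezometric head (z + ψ) equals the free-surface elevation, 177.13 m.
Velocity head = total − piezometric = 177.407 − 177.13 = 0.277 m.
v = √(2g·h_v) = √(2 × 9.81 × 0.277) = 2.33 m/s.

v ≈ 2.33 m/s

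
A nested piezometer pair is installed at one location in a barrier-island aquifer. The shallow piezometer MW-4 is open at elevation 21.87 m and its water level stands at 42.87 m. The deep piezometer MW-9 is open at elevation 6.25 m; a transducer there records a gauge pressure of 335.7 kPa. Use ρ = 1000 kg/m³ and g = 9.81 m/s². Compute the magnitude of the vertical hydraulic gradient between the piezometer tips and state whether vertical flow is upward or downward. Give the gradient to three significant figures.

Total head at MW-4: h = 42.87 m (water level in the standpipe).
Pressure head at MW-9: ψ = P/(ρg) = 335.7×1000 / (1000 × 9.81) = 34.22 m.
Total head at MW-9: h = z + ψ = 6.25 + 34.22 = 40.47 m.
Δh = h(MW-4) − h(MW-9) = 42.87 − 40.47 = 2.40 m.
Vertical separation Δz = 21.87 − 6.25 = 15.62 m.
|i_v| = |Δh| / Δz = 2.40 / 15.62 = 0.154.
Head is higher in the shallow piezometer, so vertical flow is downward (recharge condition).

|i_v| ≈ 0.154; vertical flow is downward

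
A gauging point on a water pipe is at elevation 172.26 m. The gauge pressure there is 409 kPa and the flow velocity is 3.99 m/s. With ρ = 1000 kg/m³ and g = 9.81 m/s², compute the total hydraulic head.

h ≈ 214.76 m

Pressure head ψ = P/(ρg) = 409×1000 / (1000 × 9.81) = 41.69 m.
Velocity head = v²/(2g) = 3.99² / (2 × 9.81) = 0.811 m.
h = z + ψ + v²/(2g) = 172.26 + 41.69 + 0.811 = 214.76 m.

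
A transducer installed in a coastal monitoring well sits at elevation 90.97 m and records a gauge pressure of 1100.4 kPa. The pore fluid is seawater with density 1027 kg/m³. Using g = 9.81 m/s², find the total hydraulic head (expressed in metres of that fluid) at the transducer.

h ≈ 200.19 m

ψ = P/(ρg) = 1100.4×1000 / (1027 × 9.81) = 109.22 m.
h = z + ψ = 90.97 + 109.22 = 200.19 m.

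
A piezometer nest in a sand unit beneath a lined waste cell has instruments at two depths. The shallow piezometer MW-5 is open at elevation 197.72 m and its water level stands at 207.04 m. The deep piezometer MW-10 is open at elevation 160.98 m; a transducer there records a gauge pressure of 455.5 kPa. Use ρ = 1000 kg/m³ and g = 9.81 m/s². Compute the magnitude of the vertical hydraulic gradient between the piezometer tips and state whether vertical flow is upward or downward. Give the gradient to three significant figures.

|i_v| ≈ 0.0101; vertical flow is upward

Total head at MW-5: h = 207.04 m (water level in the standpipe).
Pressure head at MW-10: ψ = P/(ρg) = 455.5×1000 / (1000 × 9.81) = 46.43 m.
Total head at MW-10: h = z + ψ = 160.98 + 46.43 = 207.41 m.
Δh = h(MW-5) − h(MW-10) = 207.04 − 207.41 = -0.37 m.
Vertical separation Δz = 197.72 − 160.98 = 36.74 m.
|i_v| = |Δh| / Δz = 0.37 / 36.74 = 0.0101.
Head is higher in the deep piezometer, so vertical flow is upward (discharge condition).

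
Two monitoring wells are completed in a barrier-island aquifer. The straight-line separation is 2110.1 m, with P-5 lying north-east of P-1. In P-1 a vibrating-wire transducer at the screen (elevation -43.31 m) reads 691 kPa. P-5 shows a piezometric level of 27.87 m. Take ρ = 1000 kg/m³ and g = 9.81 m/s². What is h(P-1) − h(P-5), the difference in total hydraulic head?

Δh ≈ -0.74 m

Pressure head at P-1: ψ = P/(ρg) = 691×1000 / (1000 × 9.81) = 70.44 m.
Total head at P-1: h = z + ψ = -43.31 + 70.44 = 27.13 m.
Total head at P-5: h = 27.87 m (water level in the piezometer is the total head).
Head difference: h(P-1) − h(P-5) = 27.13 − 27.87 = -0.74 m.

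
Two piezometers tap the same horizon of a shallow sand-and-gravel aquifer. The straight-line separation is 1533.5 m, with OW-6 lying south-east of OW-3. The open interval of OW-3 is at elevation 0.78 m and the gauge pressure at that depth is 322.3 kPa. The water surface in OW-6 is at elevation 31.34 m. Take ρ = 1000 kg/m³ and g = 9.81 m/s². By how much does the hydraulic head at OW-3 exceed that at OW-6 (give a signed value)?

Pressure head at OW-3: ψ = P/(ρg) = 322.3×1000 / (1000 × 9.81) = 32.85 m.
Total head at OW-3: h = z + ψ = 0.78 + 32.85 = 33.63 m.
Total head at OW-6: h = 31.34 m (water level in the piezometer is the total head).
Head difference: h(OW-3) − h(OW-6) = 33.63 − 31.34 = 2.29 m.

Δh ≈ 2.29 m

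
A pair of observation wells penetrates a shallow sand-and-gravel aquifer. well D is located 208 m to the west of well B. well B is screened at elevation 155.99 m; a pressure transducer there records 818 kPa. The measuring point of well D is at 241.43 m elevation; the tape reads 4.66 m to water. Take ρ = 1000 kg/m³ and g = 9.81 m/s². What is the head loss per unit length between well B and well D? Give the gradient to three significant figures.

i ≈ 0.0125 m/m

Pressure head at well B: ψ = P/(ρg) = 818×1000 / (1000 × 9.81) = 83.38 m.
Total head at well B: h = z + ψ = 155.99 + 83.38 = 239.37 m.
Total head at well D: h = 241.43 − 4.66 = 236.77 m.
Head difference: h(well B) − h(well D) = 239.37 − 236.77 = 2.60 m.
Hydraulic gradient: i = |Δh| / L = 2.60 / 208 = 0.0125.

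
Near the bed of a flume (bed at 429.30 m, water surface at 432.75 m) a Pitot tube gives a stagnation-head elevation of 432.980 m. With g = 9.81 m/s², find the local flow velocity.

Near the bed, under hydrostatic conditions, the piezometric head (z + ψ) equals the free-surface elevation, 432.75 m.
Velocity head = total − piezometric = 432.980 − 432.75 = 0.230 m.
v = √(2g·h_v) = √(2 × 9.81 × 0.230) = 2.12 m/s.

v ≈ 2.12 m/s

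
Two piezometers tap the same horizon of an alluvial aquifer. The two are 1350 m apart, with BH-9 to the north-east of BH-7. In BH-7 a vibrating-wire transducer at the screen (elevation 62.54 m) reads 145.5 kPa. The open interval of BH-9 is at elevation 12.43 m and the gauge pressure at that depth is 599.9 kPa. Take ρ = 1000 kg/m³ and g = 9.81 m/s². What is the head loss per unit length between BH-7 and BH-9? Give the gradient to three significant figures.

i ≈ 0.00281 m/m

Pressure head at BH-7: ψ = P/(ρg) = 145.5×1000 / (1000 × 9.81) = 14.83 m.
Total head at BH-7: h = z + ψ = 62.54 + 14.83 = 77.37 m.
Pressure head at BH-9: ψ = P/(ρg) = 599.9×1000 / (1000 × 9.81) = 61.15 m.
Total head at BH-9: h = z + ψ = 12.43 + 61.15 = 73.58 m.
Head difference: h(BH-7) − h(BH-9) = 77.37 − 73.58 = 3.79 m.
Hydraulic gradient: i = |Δh| / L = 3.79 / 1350 = 0.00281.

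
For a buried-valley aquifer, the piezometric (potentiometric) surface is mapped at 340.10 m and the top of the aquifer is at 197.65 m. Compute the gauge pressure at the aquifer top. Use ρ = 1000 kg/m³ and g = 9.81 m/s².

Pressure head at the aquifer top: ψ = h − z = 340.10 − 197.65 = 142.45 m.
P = ρgψ = 1000 × 9.81 × 142.45 = 1397435 Pa ≈ 1400 kPa.

P ≈ 1400 kPa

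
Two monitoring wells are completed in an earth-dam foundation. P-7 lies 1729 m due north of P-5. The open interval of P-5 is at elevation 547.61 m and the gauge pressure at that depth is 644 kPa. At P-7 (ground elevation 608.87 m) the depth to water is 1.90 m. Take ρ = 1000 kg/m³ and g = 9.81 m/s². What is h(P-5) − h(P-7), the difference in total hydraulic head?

Pressure head at P-5: ψ = P/(ρg) = 644×1000 / (1000 × 9.81) = 65.65 m.
Total head at P-5: h = z + ψ = 547.61 + 65.65 = 613.26 m.
Total head at P-7: h = 608.87 − 1.90 = 606.97 m.
Head difference: h(P-5) − h(P-7) = 613.26 − 606.97 = 6.29 m.

Δh ≈ 6.29 m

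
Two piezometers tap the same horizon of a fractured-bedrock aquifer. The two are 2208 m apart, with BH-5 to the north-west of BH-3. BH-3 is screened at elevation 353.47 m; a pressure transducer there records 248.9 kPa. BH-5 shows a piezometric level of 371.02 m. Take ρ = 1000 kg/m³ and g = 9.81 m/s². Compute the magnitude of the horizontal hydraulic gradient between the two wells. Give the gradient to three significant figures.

i ≈ 0.00354

Pressure head at BH-3: ψ = P/(ρg) = 248.9×1000 / (1000 × 9.81) = 25.37 m.
Total head at BH-3: h = z + ψ = 353.47 + 25.37 = 378.84 m.
Total head at BH-5: h = 371.02 m (water level in the piezometer is the total head).
Head difference: h(BH-3) − h(BH-5) = 378.84 − 371.02 = 7.82 m.
Hydraulic gradient: i = |Δh| / L = 7.82 / 2208 = 0.00354.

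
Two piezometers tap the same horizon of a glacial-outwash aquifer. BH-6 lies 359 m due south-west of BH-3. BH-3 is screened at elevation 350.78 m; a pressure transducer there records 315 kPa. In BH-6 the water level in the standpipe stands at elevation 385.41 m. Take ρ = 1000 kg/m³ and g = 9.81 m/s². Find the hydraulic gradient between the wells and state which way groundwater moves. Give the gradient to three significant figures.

Pressure head at BH-3: ψ = P/(ρg) = 315×1000 / (1000 × 9.81) = 32.11 m.
Total head at BH-3: h = z + ψ = 350.78 + 32.11 = 382.89 m.
Total head at BH-6: h = 385.41 m (water level in the piezometer is the total head).
Head difference: h(BH-3) − h(BH-6) = 382.89 − 385.41 = -2.52 m.
Hydraulic gradient: i = |Δh| / L = 2.52 / 359 = 0.00702.
Flow is from higher to lower head: from BH-6 toward BH-3, i.e. toward the north-east.

i ≈ 0.00702; groundwater flows toward the north-east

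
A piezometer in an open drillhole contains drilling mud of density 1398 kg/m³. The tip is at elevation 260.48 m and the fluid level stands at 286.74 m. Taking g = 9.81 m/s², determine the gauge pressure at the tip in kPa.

Pressure head ψ = h − z = 286.74 − 260.48 = 26.26 m.
P = ρgψ = 1398 × 9.81 × 26.26 = 360140 Pa ≈ 360 kPa.

P ≈ 360 kPa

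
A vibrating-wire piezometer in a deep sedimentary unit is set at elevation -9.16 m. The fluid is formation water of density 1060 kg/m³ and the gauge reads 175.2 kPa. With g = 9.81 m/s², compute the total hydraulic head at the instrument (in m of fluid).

ψ = P/(ρg) = 175.2×1000 / (1060 × 9.81) = 16.85 m.
h = z + ψ = -9.16 + 16.85 = 7.69 m.

h ≈ 7.69 m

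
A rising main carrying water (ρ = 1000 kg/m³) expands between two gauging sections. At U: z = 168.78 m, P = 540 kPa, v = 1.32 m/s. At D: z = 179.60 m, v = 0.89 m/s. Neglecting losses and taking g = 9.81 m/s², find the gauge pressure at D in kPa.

Pressure head at U: ψ₁ = P₁/(ρg) = 540×1000 / (1000 × 9.81) = 55.05 m.
Velocity heads: v₁²/2g = 1.32²/19.62 = 0.089 m; v₂²/2g = 0.89²/19.62 = 0.040 m.
Total head H = z₁ + ψ₁ + v₁²/2g = 168.78 + 55.05 + 0.089 = 223.92 m.
ψ₂ = H − z₂ − v₂²/2g = 223.92 − 179.60 − 0.040 = 44.28 m.
P₂ = ρgψ₂ = 1000 × 9.81 × 44.28 ≈ 434 kPa.

P₂ ≈ 434 kPa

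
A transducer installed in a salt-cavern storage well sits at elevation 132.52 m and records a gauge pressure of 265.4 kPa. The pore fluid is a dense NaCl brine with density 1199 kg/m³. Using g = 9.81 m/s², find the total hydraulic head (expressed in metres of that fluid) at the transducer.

h ≈ 155.08 m

ψ = P/(ρg) = 265.4×1000 / (1199 × 9.81) = 22.56 m.
h = z + ψ = 132.52 + 22.56 = 155.08 m.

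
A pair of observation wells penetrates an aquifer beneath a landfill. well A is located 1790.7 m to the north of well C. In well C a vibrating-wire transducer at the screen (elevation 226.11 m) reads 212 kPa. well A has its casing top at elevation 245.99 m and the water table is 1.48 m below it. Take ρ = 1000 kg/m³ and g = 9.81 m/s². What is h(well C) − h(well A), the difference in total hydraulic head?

Pressure head at well C: ψ = P/(ρg) = 212×1000 / (1000 × 9.81) = 21.61 m.
Total head at well C: h = z + ψ = 226.11 + 21.61 = 247.72 m.
Total head at well A: h = 245.99 − 1.48 = 244.51 m.
Head difference: h(well C) − h(well A) = 247.72 − 244.51 = 3.21 m.

Δh ≈ 3.21 m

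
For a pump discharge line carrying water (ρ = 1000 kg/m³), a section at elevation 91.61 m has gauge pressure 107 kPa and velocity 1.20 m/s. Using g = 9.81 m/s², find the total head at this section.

Pressure head ψ = P/(ρg) = 107×1000 / (1000 × 9.81) = 10.91 m.
Velocity head = v²/(2g) = 1.20² / (2 × 9.81) = 0.073 m.
h = z + ψ + v²/(2g) = 91.61 + 10.91 + 0.073 = 102.59 m.

h ≈ 102.59 m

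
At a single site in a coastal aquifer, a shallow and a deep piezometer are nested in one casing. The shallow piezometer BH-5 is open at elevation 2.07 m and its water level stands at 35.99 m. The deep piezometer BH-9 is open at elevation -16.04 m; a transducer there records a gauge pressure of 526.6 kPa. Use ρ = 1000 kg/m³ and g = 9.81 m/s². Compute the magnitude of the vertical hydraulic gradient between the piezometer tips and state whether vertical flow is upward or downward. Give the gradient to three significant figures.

|i_v| ≈ 0.0911; vertical flow is upward

Total head at BH-5: h = 35.99 m (water level in the standpipe).
Pressure head at BH-9: ψ = P/(ρg) = 526.6×1000 / (1000 × 9.81) = 53.68 m.
Total head at BH-9: h = z + ψ = -16.04 + 53.68 = 37.64 m.
Δh = h(BH-5) − h(BH-9) = 35.99 − 37.64 = -1.65 m.
Vertical separation Δz = 2.07 − (-16.04) = 18.11 m.
|i_v| = |Δh| / Δz = 1.65 / 18.11 = 0.0911.
Head is higher in the deep piezometer, so vertical flow is upward (discharge condition).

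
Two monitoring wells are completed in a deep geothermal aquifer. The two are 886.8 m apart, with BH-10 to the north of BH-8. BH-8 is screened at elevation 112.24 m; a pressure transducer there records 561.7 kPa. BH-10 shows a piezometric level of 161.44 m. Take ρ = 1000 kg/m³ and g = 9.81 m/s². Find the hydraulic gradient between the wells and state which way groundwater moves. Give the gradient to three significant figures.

Pressure head at BH-8: ψ = P/(ρg) = 561.7×1000 / (1000 × 9.81) = 57.26 m.
Total head at BH-8: h = z + ψ = 112.24 + 57.26 = 169.50 m.
Total head at BH-10: h = 161.44 m (water level in the piezometer is the total head).
Head difference: h(BH-8) − h(BH-10) = 169.50 − 161.44 = 8.06 m.
Hydraulic gradient: i = |Δh| / L = 8.06 / 886.8 = 0.00909.
Flow is from higher to lower head: from BH-8 toward BH-10, i.e. toward the north.

i ≈ 0.00909; groundwater flows toward the north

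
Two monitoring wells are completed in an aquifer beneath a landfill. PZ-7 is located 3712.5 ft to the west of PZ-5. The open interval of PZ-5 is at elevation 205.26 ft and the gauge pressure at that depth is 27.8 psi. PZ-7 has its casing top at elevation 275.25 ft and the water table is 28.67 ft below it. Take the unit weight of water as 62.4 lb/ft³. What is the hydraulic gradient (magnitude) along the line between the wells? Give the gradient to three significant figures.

i ≈ 0.00615

Pressure head at PZ-5: ψ = 144·P/γ = 144 × 27.8 / 62.4 = 64.15 ft.
Total head at PZ-5: h = z + ψ = 205.26 + 64.15 = 269.41 ft.
Total head at PZ-7: h = 275.25 − 28.67 = 246.58 ft.
Head difference: h(PZ-5) − h(PZ-7) = 269.41 − 246.58 = 22.83 ft.
Hydraulic gradient: i = |Δh| / L = 22.83 / 3712.5 = 0.00615.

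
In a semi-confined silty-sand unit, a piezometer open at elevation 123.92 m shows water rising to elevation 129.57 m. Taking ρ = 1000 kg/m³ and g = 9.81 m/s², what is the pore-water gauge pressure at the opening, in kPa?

Pressure head ψ = h − z = 129.57 − 123.92 = 5.65 m.
P = ρgψ = 1000 × 9.81 × 5.65 = 55426 Pa ≈ 55.4 kPa.

P ≈ 55.4 kPa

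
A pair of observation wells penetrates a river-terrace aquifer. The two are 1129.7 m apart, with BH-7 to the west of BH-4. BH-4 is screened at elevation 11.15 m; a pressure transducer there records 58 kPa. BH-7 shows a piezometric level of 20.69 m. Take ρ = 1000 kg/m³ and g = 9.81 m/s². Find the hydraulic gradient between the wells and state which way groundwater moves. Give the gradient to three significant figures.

i ≈ 0.00321; groundwater flows toward the east

Pressure head at BH-4: ψ = P/(ρg) = 58×1000 / (1000 × 9.81) = 5.91 m.
Total head at BH-4: h = z + ψ = 11.15 + 5.91 = 17.06 m.
Total head at BH-7: h = 20.69 m (water level in the piezometer is the total head).
Head difference: h(BH-4) − h(BH-7) = 17.06 − 20.69 = -3.63 m.
Hydraulic gradient: i = |Δh| / L = 3.63 / 1129.7 = 0.00321.
Flow is from higher to lower head: from BH-7 toward BH-4, i.e. toward the east.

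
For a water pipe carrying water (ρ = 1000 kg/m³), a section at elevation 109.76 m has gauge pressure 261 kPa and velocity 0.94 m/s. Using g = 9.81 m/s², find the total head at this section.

Pressure head ψ = P/(ρg) = 261×1000 / (1000 × 9.81) = 26.61 m.
Velocity head = v²/(2g) = 0.94² / (2 × 9.81) = 0.045 m.
h = z + ψ + v²/(2g) = 109.76 + 26.61 + 0.045 = 136.41 m.

h ≈ 136.41 m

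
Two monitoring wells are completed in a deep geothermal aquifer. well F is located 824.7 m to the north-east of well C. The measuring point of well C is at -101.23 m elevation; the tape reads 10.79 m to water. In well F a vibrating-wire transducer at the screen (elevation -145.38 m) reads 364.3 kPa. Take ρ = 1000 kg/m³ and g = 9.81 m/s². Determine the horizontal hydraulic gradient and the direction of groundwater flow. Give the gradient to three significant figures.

Total head at well C: h = -101.23 − 10.79 = -112.02 m.
Pressure head at well F: ψ = P/(ρg) = 364.3×1000 / (1000 × 9.81) = 37.14 m.
Total head at well F: h = z + ψ = -145.38 + 37.14 = -108.24 m.
Head difference: h(well C) − h(well F) = -112.02 − (-108.24) = -3.78 m.
Hydraulic gradient: i = |Δh| / L = 3.78 / 824.7 = 0.00458.
Flow is from higher to lower head: from well F toward well C, i.e. toward the south-west.

i ≈ 0.00458; groundwater flows toward the south-west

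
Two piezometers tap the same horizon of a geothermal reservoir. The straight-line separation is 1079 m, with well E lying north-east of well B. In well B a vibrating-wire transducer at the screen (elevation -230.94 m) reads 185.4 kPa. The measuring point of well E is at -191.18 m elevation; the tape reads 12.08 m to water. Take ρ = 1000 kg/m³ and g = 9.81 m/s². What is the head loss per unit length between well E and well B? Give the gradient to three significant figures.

Pressure head at well B: ψ = P/(ρg) = 185.4×1000 / (1000 × 9.81) = 18.90 m.
Total head at well B: h = z + ψ = -230.94 + 18.90 = -212.04 m.
Total head at well E: h = -191.18 − 12.08 = -203.26 m.
Head difference: h(well B) − h(well E) = -212.04 − (-203.26) = -8.78 m.
Hydraulic gradient: i = |Δh| / L = 8.78 / 1079 = 0.00814.

i ≈ 0.00814 m/m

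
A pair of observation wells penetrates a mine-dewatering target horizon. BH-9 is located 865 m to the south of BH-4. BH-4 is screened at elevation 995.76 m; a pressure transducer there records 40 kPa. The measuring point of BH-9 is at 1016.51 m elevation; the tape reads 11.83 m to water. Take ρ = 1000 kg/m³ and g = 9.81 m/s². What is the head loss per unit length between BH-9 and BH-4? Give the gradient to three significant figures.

Pressure head at BH-4: ψ = P/(ρg) = 40×1000 / (1000 × 9.81) = 4.08 m.
Total head at BH-4: h = z + ψ = 995.76 + 4.08 = 999.84 m.
Total head at BH-9: h = 1016.51 − 11.83 = 1004.68 m.
Head difference: h(BH-4) − h(BH-9) = 999.84 − 1004.68 = -4.84 m.
Hydraulic gradient: i = |Δh| / L = 4.84 / 865 = 0.00560.

i ≈ 0.00560 m/m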